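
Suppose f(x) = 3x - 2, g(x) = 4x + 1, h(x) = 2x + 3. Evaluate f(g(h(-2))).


h(-2) = -1
g(-1) = -3
f(-3) = -11

-11


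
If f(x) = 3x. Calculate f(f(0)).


0


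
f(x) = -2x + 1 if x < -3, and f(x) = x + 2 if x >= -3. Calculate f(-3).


-3 satisfies x >= -3
f(-3) = -1

-1


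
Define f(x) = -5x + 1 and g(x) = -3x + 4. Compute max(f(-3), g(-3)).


f(-3) = 16
g(-3) = 13
max = 16

16


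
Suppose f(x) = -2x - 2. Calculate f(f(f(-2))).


f(-2) = 2
f(2) = -6
f(-6) = 10

10


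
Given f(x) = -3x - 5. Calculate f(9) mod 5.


f(9) = -32
-32 mod 5 = 3

3


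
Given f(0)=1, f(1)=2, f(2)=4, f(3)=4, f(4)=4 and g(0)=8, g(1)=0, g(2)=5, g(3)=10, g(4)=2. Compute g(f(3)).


f(3) = 4
g(4) = 2

2


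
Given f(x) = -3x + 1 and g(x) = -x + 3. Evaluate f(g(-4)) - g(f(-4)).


f(g(-4)) = -20
g(f(-4)) = -10
Difference = -10

-10


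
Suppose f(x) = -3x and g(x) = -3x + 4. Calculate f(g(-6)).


g(-6) = 22
f(22) = -66

-66


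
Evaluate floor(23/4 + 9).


14


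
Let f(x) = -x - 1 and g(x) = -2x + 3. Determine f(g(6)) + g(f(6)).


f(g(6)) = 8
g(f(6)) = 17
Sum = 25

25


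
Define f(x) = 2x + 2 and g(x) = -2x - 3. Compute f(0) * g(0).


f(0) = 2
g(0) = -3
Product = -6

-6


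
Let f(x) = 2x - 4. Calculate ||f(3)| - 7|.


f(3) = 2
|2| = 2
|2 - 7| = 5

5


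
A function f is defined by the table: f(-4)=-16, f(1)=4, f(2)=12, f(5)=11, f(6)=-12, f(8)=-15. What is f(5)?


Reading from the table at x = 5

11


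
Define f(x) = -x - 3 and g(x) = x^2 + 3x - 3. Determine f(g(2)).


g(2) = 7
f(7) = -10

-10


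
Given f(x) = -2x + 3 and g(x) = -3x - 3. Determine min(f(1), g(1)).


f(1) = 1
g(1) = -6
min = -6

-6


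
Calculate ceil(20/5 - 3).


20/5 = 4
4 - 3 = 1
ceil(1) = 1

1


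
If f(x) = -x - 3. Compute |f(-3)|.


f(-3) = 0
|0| = 0

0


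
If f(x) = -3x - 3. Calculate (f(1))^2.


f(1) = -6
(-6)^2 = 36

36


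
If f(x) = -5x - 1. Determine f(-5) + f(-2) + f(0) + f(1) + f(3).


f(-5) = 24
f(-2) = 9
f(0) = -1
f(1) = -6
f(3) = -16
Sum = 10

10


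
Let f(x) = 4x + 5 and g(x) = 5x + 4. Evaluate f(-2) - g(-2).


f(-2) = -3
g(-2) = -6
Difference = 3

3


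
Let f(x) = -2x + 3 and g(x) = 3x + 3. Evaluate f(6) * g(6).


f(6) = -9
g(6) = 21
Product = -189

-189


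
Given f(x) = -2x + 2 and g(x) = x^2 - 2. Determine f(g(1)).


g(1) = -1
f(-1) = 4

4


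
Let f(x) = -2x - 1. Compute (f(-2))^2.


f(-2) = 3
(3)^2 = 9

9


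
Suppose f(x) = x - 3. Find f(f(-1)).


f(-1) = -4
f(-4) = -7

-7


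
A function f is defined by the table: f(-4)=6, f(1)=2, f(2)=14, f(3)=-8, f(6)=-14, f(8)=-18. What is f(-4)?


Reading from the table at x = -4

6


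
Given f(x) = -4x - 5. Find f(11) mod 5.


f(11) = -49
-49 mod 5 = 1

1


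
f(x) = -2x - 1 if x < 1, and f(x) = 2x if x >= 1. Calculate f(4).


8


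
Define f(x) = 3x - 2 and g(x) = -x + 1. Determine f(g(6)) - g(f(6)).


f(g(6)) = -17
g(f(6)) = -15
Difference = -2

-2


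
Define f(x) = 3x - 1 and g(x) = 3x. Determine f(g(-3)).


g(-3) = -9
f(-9) = -28

-28


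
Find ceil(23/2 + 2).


23/2 = 11.5
11.5 + 2 = 13.5
ceil(13.5) = 14

14


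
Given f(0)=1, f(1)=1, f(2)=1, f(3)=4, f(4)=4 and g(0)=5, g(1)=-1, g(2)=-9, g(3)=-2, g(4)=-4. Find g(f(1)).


-1


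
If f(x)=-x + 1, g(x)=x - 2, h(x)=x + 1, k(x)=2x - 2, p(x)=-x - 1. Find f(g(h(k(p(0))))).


p(0) = -1
k(-1) = -4
h(-4) = -3
g(-3) = -5
f(-5) = 6

6


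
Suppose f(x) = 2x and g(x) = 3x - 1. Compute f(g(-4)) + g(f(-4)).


f(g(-4)) = -26
g(f(-4)) = -25
Sum = -51

-51


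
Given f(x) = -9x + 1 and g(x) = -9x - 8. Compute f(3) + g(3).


f(3) = -26
g(3) = -35
Sum = -61

-61


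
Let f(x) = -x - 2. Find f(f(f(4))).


f(4) = -6
f(-6) = 4
f(4) = -6

-6


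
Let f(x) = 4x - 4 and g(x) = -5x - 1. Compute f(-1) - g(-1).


f(-1) = -8
g(-1) = 4
Difference = -12

-12


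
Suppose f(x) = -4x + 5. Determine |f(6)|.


f(6) = -19
|-19| = 19

19


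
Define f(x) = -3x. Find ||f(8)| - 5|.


f(8) = -24
|-24| = 24
|24 - 5| = 19

19


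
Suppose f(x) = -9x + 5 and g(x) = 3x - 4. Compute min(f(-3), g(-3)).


f(-3) = 32
g(-3) = -13
min = -13

-13


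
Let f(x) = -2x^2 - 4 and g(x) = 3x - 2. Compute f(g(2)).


g(2) = 4
f(4) = (-2)*(4)^2 - 4 = -36

-36


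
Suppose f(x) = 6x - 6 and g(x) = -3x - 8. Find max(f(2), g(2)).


f(2) = 6
g(2) = -14
max = 6

6


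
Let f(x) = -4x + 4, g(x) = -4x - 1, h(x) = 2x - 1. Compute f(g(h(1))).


h(1) = 1
g(1) = -5
f(-5) = 24

24


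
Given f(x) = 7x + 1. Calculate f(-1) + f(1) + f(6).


f(-1) = -6
f(1) = 8
f(6) = 43
Sum = 45

45


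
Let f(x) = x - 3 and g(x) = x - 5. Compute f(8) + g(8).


f(8) = 5
g(8) = 3
Sum = 8

8


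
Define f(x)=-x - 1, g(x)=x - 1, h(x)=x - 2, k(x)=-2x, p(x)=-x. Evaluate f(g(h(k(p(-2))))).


p(-2) = 2
k(2) = -4
h(-4) = -6
g(-6) = -7
f(-7) = 6

6


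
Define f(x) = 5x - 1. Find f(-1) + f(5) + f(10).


f(-1) = -6
f(5) = 24
f(10) = 49
Sum = 67

67


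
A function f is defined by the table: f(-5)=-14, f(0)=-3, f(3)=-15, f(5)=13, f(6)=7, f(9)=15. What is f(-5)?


Reading from the table at x = -5

-14


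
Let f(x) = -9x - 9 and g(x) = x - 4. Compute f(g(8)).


-45


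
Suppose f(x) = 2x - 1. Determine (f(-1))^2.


f(-1) = -3
(-3)^2 = 9

9


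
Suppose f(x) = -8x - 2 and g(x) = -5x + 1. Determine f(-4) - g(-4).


f(-4) = 30
g(-4) = 21
Difference = 9

9


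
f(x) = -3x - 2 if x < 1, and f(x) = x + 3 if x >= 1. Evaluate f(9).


9 satisfies x >= 1
f(9) = 12

12


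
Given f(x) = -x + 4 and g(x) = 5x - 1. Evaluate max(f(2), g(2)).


9


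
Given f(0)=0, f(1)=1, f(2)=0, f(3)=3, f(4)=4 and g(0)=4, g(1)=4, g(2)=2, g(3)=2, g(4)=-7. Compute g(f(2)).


f(2) = 0
g(0) = 4

4


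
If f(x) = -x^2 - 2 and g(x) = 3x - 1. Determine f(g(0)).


g(0) = -1
f(-1) = (-1)*(-1)^2 - 2 = -3

-3


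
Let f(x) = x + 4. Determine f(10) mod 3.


f(10) = 14
14 mod 3 = 2

2


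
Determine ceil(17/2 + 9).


18


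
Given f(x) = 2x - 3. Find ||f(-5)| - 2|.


f(-5) = -13
|-13| = 13
|13 - 2| = 11

11


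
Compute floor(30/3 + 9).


30/3 = 10
10 + 9 = 19
floor(19) = 19

19


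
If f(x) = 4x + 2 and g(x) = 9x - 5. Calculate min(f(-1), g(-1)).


f(-1) = -2
g(-1) = -14
min = -14

-14


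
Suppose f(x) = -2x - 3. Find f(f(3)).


15


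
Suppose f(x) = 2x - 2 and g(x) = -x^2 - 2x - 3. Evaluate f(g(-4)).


g(-4) = -11
f(-11) = -24

-24


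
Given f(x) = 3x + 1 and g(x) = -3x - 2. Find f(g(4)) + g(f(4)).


-82


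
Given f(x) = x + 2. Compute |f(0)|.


f(0) = 2
|2| = 2

2


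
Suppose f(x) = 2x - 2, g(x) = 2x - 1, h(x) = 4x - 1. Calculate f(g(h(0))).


h(0) = -1
g(-1) = -3
f(-3) = -8

-8


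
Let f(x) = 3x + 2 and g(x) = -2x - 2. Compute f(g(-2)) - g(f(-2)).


f(g(-2)) = 8
g(f(-2)) = 6
Difference = 2

2


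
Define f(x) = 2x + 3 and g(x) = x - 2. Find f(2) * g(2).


f(2) = 7
g(2) = 0
Product = 0

0


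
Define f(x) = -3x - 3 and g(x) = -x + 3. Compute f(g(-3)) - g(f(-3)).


f(g(-3)) = -21
g(f(-3)) = -3
Difference = -18

-18


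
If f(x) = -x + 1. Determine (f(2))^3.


f(2) = -1
(-1)^3 = -1

-1


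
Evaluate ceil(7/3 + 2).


5


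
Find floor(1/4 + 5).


5


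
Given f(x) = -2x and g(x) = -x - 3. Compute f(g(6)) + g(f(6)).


27


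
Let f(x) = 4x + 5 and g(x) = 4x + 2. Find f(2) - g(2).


f(2) = 13
g(2) = 10
Difference = 3

3


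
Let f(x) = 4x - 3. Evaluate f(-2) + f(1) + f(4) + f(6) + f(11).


65


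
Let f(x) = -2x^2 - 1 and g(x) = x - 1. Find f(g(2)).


g(2) = 1
f(1) = (-2)*(1)^2 - 1 = -3

-3


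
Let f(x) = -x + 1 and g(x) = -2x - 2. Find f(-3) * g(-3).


f(-3) = 4
g(-3) = 4
Product = 16

16


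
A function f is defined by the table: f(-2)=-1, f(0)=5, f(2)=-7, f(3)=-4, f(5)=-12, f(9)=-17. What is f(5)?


Reading from the table at x = 5

-12


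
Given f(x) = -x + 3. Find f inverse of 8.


-5


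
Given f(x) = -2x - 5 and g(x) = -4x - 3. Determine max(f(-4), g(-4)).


f(-4) = 3
g(-4) = 13
max = 13

13


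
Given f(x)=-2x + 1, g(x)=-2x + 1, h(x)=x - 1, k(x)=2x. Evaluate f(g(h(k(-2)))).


-21


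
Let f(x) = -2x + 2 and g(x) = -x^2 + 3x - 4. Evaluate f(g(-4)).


g(-4) = -32
f(-32) = 66

66


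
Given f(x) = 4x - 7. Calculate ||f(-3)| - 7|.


f(-3) = -19
|-19| = 19
|19 - 7| = 12

12


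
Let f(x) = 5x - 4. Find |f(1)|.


f(1) = 1
|1| = 1

1


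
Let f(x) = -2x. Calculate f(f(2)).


f(2) = -4
f(-4) = 8

8


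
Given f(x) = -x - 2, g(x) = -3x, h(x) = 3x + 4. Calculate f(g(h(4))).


h(4) = 16
g(16) = -48
f(-48) = 46

46


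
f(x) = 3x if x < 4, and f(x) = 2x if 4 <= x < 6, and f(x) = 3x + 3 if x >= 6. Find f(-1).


-1 satisfies x < 4
f(-1) = -3

-3


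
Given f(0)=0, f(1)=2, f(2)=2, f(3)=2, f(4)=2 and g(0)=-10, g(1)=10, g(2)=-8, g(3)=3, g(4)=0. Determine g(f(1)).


f(1) = 2
g(2) = -8

-8


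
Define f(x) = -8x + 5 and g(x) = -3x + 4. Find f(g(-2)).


g(-2) = 10
f(10) = -75

-75


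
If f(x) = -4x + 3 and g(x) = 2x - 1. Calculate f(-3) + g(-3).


f(-3) = 15
g(-3) = -7
Sum = 8

8


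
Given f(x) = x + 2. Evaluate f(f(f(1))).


f(1) = 3
f(3) = 5
f(5) = 7

7


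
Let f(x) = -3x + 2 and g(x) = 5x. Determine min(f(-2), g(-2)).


-10


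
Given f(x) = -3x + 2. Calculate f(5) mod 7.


f(5) = -13
-13 mod 7 = 1

1


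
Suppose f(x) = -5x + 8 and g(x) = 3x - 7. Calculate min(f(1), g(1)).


f(1) = 3
g(1) = -4
min = -4

-4


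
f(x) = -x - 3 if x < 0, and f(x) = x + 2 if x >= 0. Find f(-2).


-2 satisfies x < 0
f(-2) = -1

-1


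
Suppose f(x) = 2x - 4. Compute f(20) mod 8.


f(20) = 36
36 mod 8 = 4

4


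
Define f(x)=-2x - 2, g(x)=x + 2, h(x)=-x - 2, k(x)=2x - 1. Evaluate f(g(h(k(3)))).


8


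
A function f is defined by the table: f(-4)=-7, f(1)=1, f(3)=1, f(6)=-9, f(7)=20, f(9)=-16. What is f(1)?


1


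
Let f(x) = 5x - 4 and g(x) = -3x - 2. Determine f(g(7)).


g(7) = -23
f(-23) = -119

-119


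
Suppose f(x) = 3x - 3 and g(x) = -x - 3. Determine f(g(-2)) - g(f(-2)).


-12


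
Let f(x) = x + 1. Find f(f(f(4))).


f(4) = 5
f(5) = 6
f(6) = 7

7


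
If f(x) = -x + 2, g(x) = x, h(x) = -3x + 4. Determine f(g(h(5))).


13


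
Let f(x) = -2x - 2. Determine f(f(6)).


f(6) = -14
f(-14) = 26

26


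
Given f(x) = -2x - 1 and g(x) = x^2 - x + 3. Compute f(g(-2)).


g(-2) = 9
f(9) = -19

-19


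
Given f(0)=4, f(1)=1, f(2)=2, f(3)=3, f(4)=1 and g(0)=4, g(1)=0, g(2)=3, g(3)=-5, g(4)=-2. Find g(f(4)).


0


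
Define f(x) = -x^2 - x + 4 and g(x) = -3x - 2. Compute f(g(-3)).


g(-3) = 7
f(7) = (-1)*(7)^2 - 1*(7) + 4 = -52

-52


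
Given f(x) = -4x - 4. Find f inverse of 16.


Solve -4x - 4 = 16
x = (16 + 4) / (-4) = -5

-5


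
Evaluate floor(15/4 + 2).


5


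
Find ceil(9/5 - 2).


9/5 = 1.8
1.8 - 2 = -0.2
ceil(-0.2) = 0

0


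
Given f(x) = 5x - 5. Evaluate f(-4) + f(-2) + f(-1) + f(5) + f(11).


f(-4) = -25
f(-2) = -15
f(-1) = -10
f(5) = 20
f(11) = 50
Sum = 20

20


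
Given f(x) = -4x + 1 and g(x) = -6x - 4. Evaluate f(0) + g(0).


f(0) = 1
g(0) = -4
Sum = -3

-3


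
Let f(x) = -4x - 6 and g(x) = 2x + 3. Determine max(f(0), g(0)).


f(0) = -6
g(0) = 3
max = 3

3


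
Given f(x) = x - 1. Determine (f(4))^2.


f(4) = 3
(3)^2 = 9

9


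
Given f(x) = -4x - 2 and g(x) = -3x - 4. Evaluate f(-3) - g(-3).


f(-3) = 10
g(-3) = 5
Difference = 5

5


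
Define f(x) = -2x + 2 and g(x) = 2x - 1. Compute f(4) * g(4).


-42


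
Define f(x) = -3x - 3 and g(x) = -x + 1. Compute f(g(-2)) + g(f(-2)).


f(g(-2)) = -12
g(f(-2)) = -2
Sum = -14

-14


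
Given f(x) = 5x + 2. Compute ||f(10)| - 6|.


46


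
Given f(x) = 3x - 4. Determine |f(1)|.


f(1) = -1
|-1| = 1

1


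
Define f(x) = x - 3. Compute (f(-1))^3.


f(-1) = -4
(-4)^3 = -64

-64


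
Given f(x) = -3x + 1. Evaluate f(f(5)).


f(5) = -14
f(-14) = 43

43


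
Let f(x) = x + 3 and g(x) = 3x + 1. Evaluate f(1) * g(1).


f(1) = 4
g(1) = 4
Product = 16

16


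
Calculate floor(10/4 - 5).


-3


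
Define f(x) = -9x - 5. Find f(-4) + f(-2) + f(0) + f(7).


f(-4) = 31
f(-2) = 13
f(0) = -5
f(7) = -68
Sum = -29

-29


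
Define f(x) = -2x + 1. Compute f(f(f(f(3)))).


f(3) = -5
f(-5) = 11
f(11) = -21
f(-21) = 43

43


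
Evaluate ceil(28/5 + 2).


28/5 = 5.6
5.6 + 2 = 7.6
ceil(7.6) = 8

8


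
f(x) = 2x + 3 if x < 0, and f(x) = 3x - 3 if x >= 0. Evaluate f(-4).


-5


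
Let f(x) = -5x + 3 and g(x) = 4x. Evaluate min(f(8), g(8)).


f(8) = -37
g(8) = 32
min = -37

-37


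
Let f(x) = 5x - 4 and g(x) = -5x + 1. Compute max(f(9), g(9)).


f(9) = 41
g(9) = -44
max = 41

41


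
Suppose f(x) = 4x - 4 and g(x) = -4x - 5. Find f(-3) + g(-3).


f(-3) = -16
g(-3) = 7
Sum = -9

-9


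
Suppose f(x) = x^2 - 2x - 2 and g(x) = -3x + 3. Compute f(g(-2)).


g(-2) = 9
f(9) = 1*(9)^2 - 2*(9) - 2 = 61

61


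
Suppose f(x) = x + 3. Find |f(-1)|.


f(-1) = 2
|2| = 2

2


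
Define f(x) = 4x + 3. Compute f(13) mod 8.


f(13) = 55
55 mod 8 = 7

7


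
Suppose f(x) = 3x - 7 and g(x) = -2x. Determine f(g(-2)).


g(-2) = 4
f(4) = 5

5


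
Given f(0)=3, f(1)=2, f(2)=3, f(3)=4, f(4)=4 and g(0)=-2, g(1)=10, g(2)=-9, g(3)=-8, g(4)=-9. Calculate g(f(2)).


f(2) = 3
g(3) = -8

-8


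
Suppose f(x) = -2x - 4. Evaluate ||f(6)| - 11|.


f(6) = -16
|-16| = 16
|16 - 11| = 5

5


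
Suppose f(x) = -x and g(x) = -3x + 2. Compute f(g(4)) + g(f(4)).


f(g(4)) = 10
g(f(4)) = 14
Sum = 24

24


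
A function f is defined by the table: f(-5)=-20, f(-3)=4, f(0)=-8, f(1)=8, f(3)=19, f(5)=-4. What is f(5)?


Reading from the table at x = 5

-4


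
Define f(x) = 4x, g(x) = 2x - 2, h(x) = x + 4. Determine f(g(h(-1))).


h(-1) = 3
g(3) = 4
f(4) = 16

16


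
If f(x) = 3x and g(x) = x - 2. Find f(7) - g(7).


f(7) = 21
g(7) = 5
Difference = 16

16


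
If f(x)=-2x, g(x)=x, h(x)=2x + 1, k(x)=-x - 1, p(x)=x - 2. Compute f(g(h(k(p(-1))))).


p(-1) = -3
k(-3) = 2
h(2) = 5
g(5) = 5
f(5) = -10

-10


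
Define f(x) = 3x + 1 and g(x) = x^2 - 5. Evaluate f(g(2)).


-2


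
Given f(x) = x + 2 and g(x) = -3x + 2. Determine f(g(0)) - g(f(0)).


f(g(0)) = 4
g(f(0)) = -4
Difference = 8

8


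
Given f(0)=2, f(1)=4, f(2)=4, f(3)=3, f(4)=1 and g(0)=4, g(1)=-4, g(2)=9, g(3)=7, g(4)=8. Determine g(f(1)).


f(1) = 4
g(4) = 8

8


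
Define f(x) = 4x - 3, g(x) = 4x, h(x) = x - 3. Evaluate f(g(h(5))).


29


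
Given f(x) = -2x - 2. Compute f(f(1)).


f(1) = -4
f(-4) = 6

6


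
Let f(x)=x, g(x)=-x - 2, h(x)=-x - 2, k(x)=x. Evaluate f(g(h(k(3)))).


3


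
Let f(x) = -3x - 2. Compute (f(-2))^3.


f(-2) = 4
(4)^3 = 64

64


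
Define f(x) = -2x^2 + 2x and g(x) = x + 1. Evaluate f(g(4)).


g(4) = 5
f(5) = (-2)*(5)^2 + 2*(5) = -40

-40


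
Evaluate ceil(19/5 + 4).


19/5 = 3.8
3.8 + 4 = 7.8
ceil(7.8) = 8

8


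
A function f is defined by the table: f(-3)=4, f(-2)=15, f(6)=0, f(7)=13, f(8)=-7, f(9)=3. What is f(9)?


3


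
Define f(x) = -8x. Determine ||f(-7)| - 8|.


f(-7) = 56
|56| = 56
|56 - 8| = 48

48


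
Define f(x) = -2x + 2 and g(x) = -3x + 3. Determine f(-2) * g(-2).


f(-2) = 6
g(-2) = 9
Product = 54

54


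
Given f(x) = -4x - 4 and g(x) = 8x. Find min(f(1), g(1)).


f(1) = -8
g(1) = 8
min = -8

-8


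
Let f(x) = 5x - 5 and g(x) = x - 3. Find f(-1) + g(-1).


f(-1) = -10
g(-1) = -4
Sum = -14

-14


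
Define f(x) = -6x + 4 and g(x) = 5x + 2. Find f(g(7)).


g(7) = 37
f(37) = -218

-218


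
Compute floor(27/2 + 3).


16


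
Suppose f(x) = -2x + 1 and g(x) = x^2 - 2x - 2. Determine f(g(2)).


g(2) = -2
f(-2) = 5

5


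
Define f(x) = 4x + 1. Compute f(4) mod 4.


f(4) = 17
17 mod 4 = 1

1


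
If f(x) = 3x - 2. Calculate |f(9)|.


25


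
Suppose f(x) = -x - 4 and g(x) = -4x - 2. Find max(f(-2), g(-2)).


f(-2) = -2
g(-2) = 6
max = 6

6


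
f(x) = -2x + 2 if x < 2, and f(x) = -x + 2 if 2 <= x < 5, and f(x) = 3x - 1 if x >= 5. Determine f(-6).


-6 satisfies x < 2
f(-6) = 14

14


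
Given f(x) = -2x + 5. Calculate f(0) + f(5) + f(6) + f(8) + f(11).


f(0) = 5
f(5) = -5
f(6) = -7
f(8) = -11
f(11) = -17
Sum = -35

-35


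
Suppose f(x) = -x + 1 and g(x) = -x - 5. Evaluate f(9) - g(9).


f(9) = -8
g(9) = -14
Difference = 6

6


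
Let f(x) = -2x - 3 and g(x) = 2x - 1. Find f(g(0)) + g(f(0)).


f(g(0)) = -1
g(f(0)) = -7
Sum = -8

-8


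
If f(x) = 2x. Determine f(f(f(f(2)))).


f(2) = 4
f(4) = 8
f(8) = 16
f(16) = 32

32


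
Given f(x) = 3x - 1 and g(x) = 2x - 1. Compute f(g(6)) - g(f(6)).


-1


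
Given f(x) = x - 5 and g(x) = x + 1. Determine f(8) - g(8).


f(8) = 3
g(8) = 9
Difference = -6

-6


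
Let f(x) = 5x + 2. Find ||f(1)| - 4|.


f(1) = 7
|7| = 7
|7 - 4| = 3

3


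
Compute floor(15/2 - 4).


15/2 = 7.5
7.5 - 4 = 3.5
floor(3.5) = 3

3


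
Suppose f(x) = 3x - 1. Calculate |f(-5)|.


f(-5) = -16
|-16| = 16

16


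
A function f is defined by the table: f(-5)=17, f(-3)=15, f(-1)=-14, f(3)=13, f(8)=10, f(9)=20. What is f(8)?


Reading from the table at x = 8

10


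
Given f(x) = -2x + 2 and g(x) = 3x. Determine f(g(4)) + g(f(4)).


f(g(4)) = -22
g(f(4)) = -18
Sum = -40

-40


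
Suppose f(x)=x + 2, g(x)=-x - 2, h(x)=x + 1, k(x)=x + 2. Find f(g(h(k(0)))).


-3


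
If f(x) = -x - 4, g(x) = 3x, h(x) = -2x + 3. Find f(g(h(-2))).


h(-2) = 7
g(7) = 21
f(21) = -25

-25


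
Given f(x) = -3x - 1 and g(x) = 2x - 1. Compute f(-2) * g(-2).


-25


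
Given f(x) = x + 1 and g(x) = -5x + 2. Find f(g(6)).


g(6) = -28
f(-28) = -27

-27


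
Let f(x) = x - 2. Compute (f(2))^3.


f(2) = 0
(0)^3 = 0

0


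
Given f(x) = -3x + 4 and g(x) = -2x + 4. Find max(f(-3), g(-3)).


f(-3) = 13
g(-3) = 10
max = 13

13


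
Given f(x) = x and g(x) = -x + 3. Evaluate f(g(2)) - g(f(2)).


f(g(2)) = 1
g(f(2)) = 1
Difference = 0

0


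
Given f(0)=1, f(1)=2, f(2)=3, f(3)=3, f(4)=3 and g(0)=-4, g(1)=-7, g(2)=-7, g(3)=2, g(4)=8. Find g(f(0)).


f(0) = 1
g(1) = -7

-7


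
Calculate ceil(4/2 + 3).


4/2 = 2
2 + 3 = 5
ceil(5) = 5

5


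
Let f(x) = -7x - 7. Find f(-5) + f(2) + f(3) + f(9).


f(-5) = 28
f(2) = -21
f(3) = -28
f(9) = -70
Sum = -91

-91


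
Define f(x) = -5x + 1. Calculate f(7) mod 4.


f(7) = -34
-34 mod 4 = 2

2


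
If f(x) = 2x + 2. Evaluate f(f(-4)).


f(-4) = -6
f(-6) = -10

-10


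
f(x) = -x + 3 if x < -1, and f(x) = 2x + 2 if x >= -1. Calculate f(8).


18


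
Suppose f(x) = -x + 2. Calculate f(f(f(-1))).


f(-1) = 3
f(3) = -1
f(-1) = 3

3


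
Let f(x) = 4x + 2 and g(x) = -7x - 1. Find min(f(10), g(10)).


f(10) = 42
g(10) = -71
min = -71

-71


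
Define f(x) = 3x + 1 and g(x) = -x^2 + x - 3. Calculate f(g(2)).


g(2) = -5
f(-5) = -14

-14


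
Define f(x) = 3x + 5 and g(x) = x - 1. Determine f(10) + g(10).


f(10) = 35
g(10) = 9
Sum = 44

44


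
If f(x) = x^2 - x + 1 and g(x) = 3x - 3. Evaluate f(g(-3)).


g(-3) = -12
f(-12) = 1*(-12)^2 - 1*(-12) + 1 = 157

157


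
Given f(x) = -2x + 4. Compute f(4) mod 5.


f(4) = -4
-4 mod 5 = 1

1


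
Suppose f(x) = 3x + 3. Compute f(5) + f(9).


f(5) = 18
f(9) = 30
Sum = 48

48


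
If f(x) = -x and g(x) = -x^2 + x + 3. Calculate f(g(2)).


g(2) = 1
f(1) = -1

-1


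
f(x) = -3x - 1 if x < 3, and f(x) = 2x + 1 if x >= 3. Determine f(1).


1 satisfies x < 3
f(1) = -4

-4


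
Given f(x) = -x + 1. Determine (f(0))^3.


f(0) = 1
(1)^3 = 1

1


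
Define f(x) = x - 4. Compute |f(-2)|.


f(-2) = -6
|-6| = 6

6


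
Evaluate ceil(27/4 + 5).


27/4 = 6.75
6.75 + 5 = 11.75
ceil(11.75) = 12

12


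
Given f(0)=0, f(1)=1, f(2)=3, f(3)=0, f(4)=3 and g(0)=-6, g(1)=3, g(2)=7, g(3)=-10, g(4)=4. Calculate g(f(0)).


-6


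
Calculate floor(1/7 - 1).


1/7 = 0.1429
0.1429 - 1 = -0.8571
floor(-0.8571) = -1

-1


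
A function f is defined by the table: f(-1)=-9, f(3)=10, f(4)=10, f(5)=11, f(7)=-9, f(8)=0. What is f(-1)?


Reading from the table at x = -1

-9


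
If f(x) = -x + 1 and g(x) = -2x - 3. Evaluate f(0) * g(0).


-3


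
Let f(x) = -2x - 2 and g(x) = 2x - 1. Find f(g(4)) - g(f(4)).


f(g(4)) = -16
g(f(4)) = -21
Difference = 5

5


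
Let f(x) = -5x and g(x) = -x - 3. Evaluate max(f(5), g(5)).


-8


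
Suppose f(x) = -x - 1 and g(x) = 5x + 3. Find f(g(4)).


g(4) = 23
f(23) = -24

-24


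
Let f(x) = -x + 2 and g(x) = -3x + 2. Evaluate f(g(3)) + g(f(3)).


f(g(3)) = 9
g(f(3)) = 5
Sum = 14

14


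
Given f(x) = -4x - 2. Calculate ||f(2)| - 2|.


f(2) = -10
|-10| = 10
|10 - 2| = 8

8


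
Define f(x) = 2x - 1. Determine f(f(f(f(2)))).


f(2) = 3
f(3) = 5
f(5) = 9
f(9) = 17

17


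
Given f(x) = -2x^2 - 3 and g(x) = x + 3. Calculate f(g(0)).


g(0) = 3
f(3) = (-2)*(3)^2 - 3 = -21

-21


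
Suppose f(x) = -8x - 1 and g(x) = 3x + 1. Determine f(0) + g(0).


0


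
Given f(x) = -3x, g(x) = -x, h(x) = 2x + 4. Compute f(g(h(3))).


30


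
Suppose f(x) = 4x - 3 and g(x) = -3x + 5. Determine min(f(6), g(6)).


f(6) = 21
g(6) = -13
min = -13

-13


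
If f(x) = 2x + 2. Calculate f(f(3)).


18


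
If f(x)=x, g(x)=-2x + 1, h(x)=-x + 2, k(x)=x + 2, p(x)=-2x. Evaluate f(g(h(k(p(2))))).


p(2) = -4
k(-4) = -2
h(-2) = 4
g(4) = -7
f(-7) = -7

-7


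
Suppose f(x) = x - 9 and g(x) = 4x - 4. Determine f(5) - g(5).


f(5) = -4
g(5) = 16
Difference = -20

-20


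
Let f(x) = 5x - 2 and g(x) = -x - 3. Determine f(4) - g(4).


25


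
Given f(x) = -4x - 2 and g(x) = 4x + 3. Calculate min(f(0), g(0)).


f(0) = -2
g(0) = 3
min = -2

-2


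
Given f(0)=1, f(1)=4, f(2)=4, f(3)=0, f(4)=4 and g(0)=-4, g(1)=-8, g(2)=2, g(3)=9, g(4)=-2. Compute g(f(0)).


f(0) = 1
g(1) = -8

-8


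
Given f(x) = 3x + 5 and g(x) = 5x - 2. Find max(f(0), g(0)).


5


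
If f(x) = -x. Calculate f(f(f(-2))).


f(-2) = 2
f(2) = -2
f(-2) = 2

2


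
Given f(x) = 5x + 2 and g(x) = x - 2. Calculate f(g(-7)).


g(-7) = -9
f(-9) = -43

-43


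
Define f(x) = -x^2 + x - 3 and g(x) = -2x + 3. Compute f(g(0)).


g(0) = 3
f(3) = (-1)*(3)^2 + 1*(3) - 3 = -9

-9


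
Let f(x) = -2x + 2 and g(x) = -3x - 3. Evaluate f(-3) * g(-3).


48


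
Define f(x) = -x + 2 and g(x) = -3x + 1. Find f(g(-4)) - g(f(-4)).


f(g(-4)) = -11
g(f(-4)) = -17
Difference = 6

6


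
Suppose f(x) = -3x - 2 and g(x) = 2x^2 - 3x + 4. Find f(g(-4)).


g(-4) = 48
f(48) = -146

-146


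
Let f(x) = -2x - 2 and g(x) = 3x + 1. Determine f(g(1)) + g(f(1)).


f(g(1)) = -10
g(f(1)) = -11
Sum = -21

-21


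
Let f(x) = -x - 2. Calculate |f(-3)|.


f(-3) = 1
|1| = 1

1


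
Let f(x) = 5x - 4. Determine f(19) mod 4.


f(19) = 91
91 mod 4 = 3

3


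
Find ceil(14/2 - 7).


14/2 = 7
7 - 7 = 0
ceil(0) = 0

0


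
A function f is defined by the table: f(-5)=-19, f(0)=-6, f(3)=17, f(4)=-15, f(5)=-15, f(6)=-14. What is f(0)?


Reading from the table at x = 0

-6


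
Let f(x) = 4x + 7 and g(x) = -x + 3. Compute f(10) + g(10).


f(10) = 47
g(10) = -7
Sum = 40

40


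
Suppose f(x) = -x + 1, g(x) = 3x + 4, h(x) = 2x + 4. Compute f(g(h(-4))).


9


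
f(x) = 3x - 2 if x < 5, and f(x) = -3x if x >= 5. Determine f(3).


3 satisfies x < 5
f(3) = 7

7


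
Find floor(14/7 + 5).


14/7 = 2
2 + 5 = 7
floor(7) = 7

7


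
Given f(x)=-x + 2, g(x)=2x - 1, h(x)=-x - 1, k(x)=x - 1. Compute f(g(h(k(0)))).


k(0) = -1
h(-1) = 0
g(0) = -1
f(-1) = 3

3


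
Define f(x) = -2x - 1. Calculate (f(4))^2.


f(4) = -9
(-9)^2 = 81

81


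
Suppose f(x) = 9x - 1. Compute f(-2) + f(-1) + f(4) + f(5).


f(-2) = -19
f(-1) = -10
f(4) = 35
f(5) = 44
Sum = 50

50


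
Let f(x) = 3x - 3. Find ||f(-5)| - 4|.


f(-5) = -18
|-18| = 18
|18 - 4| = 14

14


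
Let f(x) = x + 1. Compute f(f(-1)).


f(-1) = 0
f(0) = 1

1


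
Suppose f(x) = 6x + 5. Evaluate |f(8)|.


f(8) = 53
|53| = 53

53


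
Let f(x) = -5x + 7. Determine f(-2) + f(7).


f(-2) = 17
f(7) = -28
Sum = -11

-11


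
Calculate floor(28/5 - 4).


28/5 = 5.6
5.6 - 4 = 1.6
floor(1.6) = 1

1


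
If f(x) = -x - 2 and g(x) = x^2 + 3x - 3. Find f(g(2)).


-9


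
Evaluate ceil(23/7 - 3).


23/7 = 3.2857
3.2857 - 3 = 0.2857
ceil(0.2857) = 1

1


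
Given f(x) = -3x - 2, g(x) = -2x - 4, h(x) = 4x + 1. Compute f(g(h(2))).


h(2) = 9
g(9) = -22
f(-22) = 64

64


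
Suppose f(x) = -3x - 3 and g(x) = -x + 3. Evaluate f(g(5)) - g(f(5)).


f(g(5)) = 3
g(f(5)) = 21
Difference = -18

-18


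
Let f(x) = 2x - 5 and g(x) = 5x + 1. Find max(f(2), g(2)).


11


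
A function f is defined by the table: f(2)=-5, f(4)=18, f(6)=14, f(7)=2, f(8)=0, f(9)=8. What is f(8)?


Reading from the table at x = 8

0


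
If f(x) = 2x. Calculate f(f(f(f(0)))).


f(0) = 0
f(0) = 0
f(0) = 0
f(0) = 0

0


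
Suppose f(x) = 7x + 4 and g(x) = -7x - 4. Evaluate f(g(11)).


-563


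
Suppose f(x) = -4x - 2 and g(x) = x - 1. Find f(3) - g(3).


f(3) = -14
g(3) = 2
Difference = -16

-16


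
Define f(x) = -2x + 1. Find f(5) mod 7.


f(5) = -9
-9 mod 7 = 5

5


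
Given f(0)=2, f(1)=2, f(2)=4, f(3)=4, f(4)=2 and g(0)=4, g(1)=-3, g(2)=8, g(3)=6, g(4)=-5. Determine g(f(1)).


8


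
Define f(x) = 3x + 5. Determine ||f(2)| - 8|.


3


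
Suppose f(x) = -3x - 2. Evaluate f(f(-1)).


f(-1) = 1
f(1) = -5

-5


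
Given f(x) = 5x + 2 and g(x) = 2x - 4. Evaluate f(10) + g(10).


f(10) = 52
g(10) = 16
Sum = 68

68


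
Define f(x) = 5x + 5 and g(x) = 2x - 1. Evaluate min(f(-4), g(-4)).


f(-4) = -15
g(-4) = -9
min = -15

-15


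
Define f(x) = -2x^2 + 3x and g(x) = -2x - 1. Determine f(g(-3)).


g(-3) = 5
f(5) = (-2)*(5)^2 + 3*(5) = -35

-35


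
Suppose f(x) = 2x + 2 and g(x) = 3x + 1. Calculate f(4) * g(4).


130


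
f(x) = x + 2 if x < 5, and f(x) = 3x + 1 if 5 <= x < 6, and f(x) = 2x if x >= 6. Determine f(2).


2 satisfies x < 5
f(2) = 4

4


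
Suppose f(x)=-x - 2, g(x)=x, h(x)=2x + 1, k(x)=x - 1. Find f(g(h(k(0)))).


-1


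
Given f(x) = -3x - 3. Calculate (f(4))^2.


f(4) = -15
(-15)^2 = 225

225


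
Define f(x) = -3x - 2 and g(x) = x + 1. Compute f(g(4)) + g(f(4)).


f(g(4)) = -17
g(f(4)) = -13
Sum = -30

-30


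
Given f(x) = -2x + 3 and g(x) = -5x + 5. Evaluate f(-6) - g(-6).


f(-6) = 15
g(-6) = 35
Difference = -20

-20


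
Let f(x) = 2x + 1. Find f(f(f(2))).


f(2) = 5
f(5) = 11
f(11) = 23

23


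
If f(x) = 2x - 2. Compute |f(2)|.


f(2) = 2
|2| = 2

2


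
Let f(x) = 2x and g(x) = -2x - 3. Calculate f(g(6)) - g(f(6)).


-3


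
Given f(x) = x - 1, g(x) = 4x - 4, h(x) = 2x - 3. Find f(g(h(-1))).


-25


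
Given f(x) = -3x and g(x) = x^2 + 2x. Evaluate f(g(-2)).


g(-2) = 0
f(0) = 0

0


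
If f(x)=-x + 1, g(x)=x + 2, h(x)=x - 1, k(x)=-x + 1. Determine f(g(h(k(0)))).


k(0) = 1
h(1) = 0
g(0) = 2
f(2) = -1

-1


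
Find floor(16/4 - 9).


-5


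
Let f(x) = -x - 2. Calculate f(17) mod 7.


f(17) = -19
-19 mod 7 = 2

2


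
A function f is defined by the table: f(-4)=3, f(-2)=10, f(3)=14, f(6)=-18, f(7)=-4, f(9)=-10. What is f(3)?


Reading from the table at x = 3

14


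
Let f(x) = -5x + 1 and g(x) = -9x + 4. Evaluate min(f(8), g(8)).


f(8) = -39
g(8) = -68
min = -68

-68


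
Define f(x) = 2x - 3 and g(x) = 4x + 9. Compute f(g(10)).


g(10) = 49
f(49) = 95

95


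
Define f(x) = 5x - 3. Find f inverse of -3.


Solve 5x - 3 = -3
x = (-3 + 3) / 5 = 0

0


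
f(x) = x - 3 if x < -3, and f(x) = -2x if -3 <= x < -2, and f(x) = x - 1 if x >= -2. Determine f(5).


5 satisfies x >= -2
f(5) = 4

4


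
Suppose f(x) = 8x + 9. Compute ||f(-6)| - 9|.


f(-6) = -39
|-39| = 39
|39 - 9| = 30

30


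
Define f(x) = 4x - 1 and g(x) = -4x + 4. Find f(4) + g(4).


f(4) = 15
g(4) = -12
Sum = 3

3


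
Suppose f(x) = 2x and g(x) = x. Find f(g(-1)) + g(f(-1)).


-4


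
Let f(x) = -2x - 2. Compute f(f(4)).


f(4) = -10
f(-10) = 18

18


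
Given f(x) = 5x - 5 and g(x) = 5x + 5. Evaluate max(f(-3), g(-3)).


f(-3) = -20
g(-3) = -10
max = -10

-10


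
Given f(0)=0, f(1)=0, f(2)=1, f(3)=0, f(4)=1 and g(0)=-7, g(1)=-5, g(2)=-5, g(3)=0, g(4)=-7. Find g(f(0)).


f(0) = 0
g(0) = -7

-7


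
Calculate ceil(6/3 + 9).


11


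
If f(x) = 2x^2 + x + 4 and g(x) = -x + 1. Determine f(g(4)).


g(4) = -3
f(-3) = 2*(-3)^2 + 1*(-3) + 4 = 19

19


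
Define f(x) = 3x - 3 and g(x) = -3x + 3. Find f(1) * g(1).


0


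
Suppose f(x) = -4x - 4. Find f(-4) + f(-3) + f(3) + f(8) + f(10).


f(-4) = 12
f(-3) = 8
f(3) = -16
f(8) = -36
f(10) = -44
Sum = -76

-76


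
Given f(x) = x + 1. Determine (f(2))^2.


f(2) = 3
(3)^2 = 9

9


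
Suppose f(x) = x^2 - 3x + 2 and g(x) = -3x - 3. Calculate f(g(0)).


g(0) = -3
f(-3) = 1*(-3)^2 - 3*(-3) + 2 = 20

20


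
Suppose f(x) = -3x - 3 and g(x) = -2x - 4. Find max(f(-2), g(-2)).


f(-2) = 3
g(-2) = 0
max = 3

3


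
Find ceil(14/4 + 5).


14/4 = 3.5
3.5 + 5 = 8.5
ceil(8.5) = 9

9


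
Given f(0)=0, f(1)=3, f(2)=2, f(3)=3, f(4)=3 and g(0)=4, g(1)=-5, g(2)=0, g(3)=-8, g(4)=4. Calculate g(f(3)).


f(3) = 3
g(3) = -8

-8


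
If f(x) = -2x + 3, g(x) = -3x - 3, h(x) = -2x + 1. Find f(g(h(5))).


h(5) = -9
g(-9) = 24
f(24) = -45

-45


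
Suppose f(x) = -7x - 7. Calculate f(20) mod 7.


f(20) = -147
-147 mod 7 = 0

0


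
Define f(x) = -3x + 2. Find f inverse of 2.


Solve -3x + 2 = 2
x = (2 - 2) / (-3) = 0

0


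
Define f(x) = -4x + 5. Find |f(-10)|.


f(-10) = 45
|45| = 45

45


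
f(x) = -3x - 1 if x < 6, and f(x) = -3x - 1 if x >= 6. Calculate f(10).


10 satisfies x >= 6
f(10) = -31

-31


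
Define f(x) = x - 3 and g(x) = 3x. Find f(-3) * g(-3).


f(-3) = -6
g(-3) = -9
Product = 54

54


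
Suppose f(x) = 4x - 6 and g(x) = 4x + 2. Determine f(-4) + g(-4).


-36


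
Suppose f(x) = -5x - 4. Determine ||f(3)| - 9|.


10


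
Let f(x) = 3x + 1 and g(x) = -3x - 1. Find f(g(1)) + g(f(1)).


f(g(1)) = -11
g(f(1)) = -13
Sum = -24

-24


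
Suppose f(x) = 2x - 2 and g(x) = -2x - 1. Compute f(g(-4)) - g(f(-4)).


f(g(-4)) = 12
g(f(-4)) = 19
Difference = -7

-7


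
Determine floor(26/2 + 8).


26/2 = 13
13 + 8 = 21
floor(21) = 21

21


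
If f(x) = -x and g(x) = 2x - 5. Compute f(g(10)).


g(10) = 15
f(15) = -15

-15


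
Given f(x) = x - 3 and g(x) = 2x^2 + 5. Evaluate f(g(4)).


g(4) = 37
f(37) = 34

34


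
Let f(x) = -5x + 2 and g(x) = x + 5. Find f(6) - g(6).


f(6) = -28
g(6) = 11
Difference = -39

-39


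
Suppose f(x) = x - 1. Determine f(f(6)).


f(6) = 5
f(5) = 4

4


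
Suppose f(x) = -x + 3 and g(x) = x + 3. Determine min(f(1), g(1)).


f(1) = 2
g(1) = 4
min = 2

2


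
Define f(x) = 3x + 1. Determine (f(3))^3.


f(3) = 10
(10)^3 = 1000

1000


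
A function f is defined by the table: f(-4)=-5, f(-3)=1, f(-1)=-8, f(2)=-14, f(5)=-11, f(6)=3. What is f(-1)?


Reading from the table at x = -1

-8


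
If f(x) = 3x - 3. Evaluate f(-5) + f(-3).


f(-5) = -18
f(-3) = -12
Sum = -30

-30


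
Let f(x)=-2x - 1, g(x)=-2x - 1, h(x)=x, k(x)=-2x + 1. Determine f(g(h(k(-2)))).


k(-2) = 5
h(5) = 5
g(5) = -11
f(-11) = 21

21


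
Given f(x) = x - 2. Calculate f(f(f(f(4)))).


-4


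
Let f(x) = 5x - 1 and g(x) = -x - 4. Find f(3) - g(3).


f(3) = 14
g(3) = -7
Difference = 21

21


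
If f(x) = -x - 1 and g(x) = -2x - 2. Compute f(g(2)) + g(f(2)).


f(g(2)) = 5
g(f(2)) = 4
Sum = 9

9


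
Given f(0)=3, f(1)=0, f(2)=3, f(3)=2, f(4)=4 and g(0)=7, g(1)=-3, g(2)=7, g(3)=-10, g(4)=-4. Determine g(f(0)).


f(0) = 3
g(3) = -10

-10


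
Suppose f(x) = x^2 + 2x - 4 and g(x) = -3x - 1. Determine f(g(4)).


g(4) = -13
f(-13) = 1*(-13)^2 + 2*(-13) - 4 = 139

139


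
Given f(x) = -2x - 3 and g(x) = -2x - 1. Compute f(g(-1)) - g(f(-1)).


f(g(-1)) = -5
g(f(-1)) = 1
Difference = -6

-6


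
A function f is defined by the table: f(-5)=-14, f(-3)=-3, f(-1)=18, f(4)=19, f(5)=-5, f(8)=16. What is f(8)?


Reading from the table at x = 8

16


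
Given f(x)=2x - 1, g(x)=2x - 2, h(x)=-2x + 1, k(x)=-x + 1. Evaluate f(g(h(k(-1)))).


k(-1) = 2
h(2) = -3
g(-3) = -8
f(-8) = -17

-17


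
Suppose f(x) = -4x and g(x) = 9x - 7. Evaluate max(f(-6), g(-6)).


f(-6) = 24
g(-6) = -61
max = 24

24


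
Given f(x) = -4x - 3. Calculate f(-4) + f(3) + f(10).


-45


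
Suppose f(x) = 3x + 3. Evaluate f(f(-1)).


f(-1) = 0
f(0) = 3

3


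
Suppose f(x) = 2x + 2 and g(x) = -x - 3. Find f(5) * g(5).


f(5) = 12
g(5) = -8
Product = -96

-96


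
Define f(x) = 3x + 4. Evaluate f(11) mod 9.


f(11) = 37
37 mod 9 = 1

1


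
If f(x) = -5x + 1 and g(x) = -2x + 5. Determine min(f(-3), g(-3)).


f(-3) = 16
g(-3) = 11
min = 11

11


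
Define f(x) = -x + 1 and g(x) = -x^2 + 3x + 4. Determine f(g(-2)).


g(-2) = -6
f(-6) = 7

7


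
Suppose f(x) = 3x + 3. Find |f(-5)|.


f(-5) = -12
|-12| = 12

12


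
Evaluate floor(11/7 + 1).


11/7 = 1.5714
1.5714 + 1 = 2.5714
floor(2.5714) = 2

2


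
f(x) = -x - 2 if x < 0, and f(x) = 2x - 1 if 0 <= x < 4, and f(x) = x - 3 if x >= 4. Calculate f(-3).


-3 satisfies x < 0
f(-3) = 1

1


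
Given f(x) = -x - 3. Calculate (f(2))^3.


f(2) = -5
(-5)^3 = -125

-125


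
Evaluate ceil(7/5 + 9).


7/5 = 1.4
1.4 + 9 = 10.4
ceil(10.4) = 11

11


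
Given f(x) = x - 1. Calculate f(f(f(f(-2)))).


f(-2) = -3
f(-3) = -4
f(-4) = -5
f(-5) = -6

-6


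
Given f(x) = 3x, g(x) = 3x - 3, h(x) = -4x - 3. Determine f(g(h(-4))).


h(-4) = 13
g(13) = 36
f(36) = 108

108


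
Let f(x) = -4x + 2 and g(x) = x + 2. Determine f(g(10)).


-46


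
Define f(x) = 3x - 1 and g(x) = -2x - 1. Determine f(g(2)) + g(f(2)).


f(g(2)) = -16
g(f(2)) = -11
Sum = -27

-27


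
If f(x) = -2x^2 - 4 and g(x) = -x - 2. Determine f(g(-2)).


g(-2) = 0
f(0) = (-2)*(0)^2 - 4 = -4

-4


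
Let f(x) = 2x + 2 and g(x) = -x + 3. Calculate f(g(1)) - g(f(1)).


f(g(1)) = 6
g(f(1)) = -1
Difference = 7

7


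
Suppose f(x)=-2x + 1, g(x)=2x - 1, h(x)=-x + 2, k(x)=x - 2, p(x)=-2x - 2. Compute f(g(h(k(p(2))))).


p(2) = -6
k(-6) = -8
h(-8) = 10
g(10) = 19
f(19) = -37

-37


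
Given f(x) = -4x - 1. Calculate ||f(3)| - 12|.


f(3) = -13
|-13| = 13
|13 - 12| = 1

1


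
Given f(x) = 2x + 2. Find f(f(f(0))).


f(0) = 2
f(2) = 6
f(6) = 14

14


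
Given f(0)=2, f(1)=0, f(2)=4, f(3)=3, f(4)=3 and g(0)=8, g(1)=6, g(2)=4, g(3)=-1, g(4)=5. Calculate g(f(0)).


f(0) = 2
g(2) = 4

4


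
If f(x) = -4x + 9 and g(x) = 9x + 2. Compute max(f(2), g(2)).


f(2) = 1
g(2) = 20
max = 20

20


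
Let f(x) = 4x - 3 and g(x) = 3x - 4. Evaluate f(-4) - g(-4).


-3


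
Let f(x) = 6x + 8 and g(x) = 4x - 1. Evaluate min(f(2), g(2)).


f(2) = 20
g(2) = 7
min = 7

7


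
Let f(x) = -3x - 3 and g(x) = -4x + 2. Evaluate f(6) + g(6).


-43


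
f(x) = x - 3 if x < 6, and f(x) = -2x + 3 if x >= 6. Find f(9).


9 satisfies x >= 6
f(9) = -15

-15


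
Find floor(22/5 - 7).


22/5 = 4.4
4.4 - 7 = -2.6
floor(-2.6) = -3

-3


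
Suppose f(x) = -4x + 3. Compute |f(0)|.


f(0) = 3
|3| = 3

3


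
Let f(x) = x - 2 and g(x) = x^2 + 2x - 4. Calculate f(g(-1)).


g(-1) = -5
f(-5) = -7

-7


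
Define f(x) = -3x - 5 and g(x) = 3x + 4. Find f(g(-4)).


g(-4) = -8
f(-8) = 19

19


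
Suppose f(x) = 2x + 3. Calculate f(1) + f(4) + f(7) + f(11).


f(1) = 5
f(4) = 11
f(7) = 17
f(11) = 25
Sum = 58

58


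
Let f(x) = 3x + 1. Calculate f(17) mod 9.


f(17) = 52
52 mod 9 = 7

7


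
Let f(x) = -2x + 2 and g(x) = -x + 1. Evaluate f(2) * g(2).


f(2) = -2
g(2) = -1
Product = 2

2


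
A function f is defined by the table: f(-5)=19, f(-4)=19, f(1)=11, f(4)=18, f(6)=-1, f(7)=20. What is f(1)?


Reading from the table at x = 1

11


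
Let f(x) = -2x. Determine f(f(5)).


f(5) = -10
f(-10) = 20

20


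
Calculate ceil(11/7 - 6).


-4


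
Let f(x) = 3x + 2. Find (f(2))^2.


f(2) = 8
(8)^2 = 64

64


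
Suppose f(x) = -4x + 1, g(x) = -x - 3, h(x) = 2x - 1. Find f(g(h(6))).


h(6) = 11
g(11) = -14
f(-14) = 57

57


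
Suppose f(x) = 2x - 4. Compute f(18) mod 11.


f(18) = 32
32 mod 11 = 10

10


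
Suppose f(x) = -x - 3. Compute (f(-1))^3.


f(-1) = -2
(-2)^3 = -8

-8


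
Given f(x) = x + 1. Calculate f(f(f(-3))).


0


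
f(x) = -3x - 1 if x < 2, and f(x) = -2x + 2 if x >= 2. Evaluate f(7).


7 satisfies x >= 2
f(7) = -12

-12


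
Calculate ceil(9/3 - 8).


-5


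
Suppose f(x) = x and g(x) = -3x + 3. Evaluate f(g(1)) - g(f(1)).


0


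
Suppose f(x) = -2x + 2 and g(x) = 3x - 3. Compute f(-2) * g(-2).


f(-2) = 6
g(-2) = -9
Product = -54

-54


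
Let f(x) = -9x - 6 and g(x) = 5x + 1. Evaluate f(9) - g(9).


f(9) = -87
g(9) = 46
Difference = -133

-133


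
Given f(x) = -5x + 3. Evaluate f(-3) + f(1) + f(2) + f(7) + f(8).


f(-3) = 18
f(1) = -2
f(2) = -7
f(7) = -32
f(8) = -37
Sum = -60

-60


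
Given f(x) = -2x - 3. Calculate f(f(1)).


f(1) = -5
f(-5) = 7

7


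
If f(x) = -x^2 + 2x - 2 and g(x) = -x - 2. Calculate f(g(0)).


g(0) = -2
f(-2) = (-1)*(-2)^2 + 2*(-2) - 2 = -10

-10


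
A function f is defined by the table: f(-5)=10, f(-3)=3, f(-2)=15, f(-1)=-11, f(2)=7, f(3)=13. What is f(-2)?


Reading from the table at x = -2

15


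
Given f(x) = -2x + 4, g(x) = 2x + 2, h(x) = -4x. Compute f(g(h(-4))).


h(-4) = 16
g(16) = 34
f(34) = -64

-64


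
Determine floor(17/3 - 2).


17/3 = 5.6667
5.6667 - 2 = 3.6667
floor(3.6667) = 3

3


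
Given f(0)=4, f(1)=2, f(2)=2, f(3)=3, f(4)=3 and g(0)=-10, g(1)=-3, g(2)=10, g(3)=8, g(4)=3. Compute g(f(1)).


f(1) = 2
g(2) = 10

10


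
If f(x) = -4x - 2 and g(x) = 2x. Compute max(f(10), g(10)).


f(10) = -42
g(10) = 20
max = 20

20


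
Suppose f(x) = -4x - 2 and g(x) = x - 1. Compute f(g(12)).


g(12) = 11
f(11) = -46

-46


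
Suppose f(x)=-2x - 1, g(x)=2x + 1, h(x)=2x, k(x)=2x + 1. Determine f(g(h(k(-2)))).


k(-2) = -3
h(-3) = -6
g(-6) = -11
f(-11) = 21

21


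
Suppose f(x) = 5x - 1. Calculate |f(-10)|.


f(-10) = -51
|-51| = 51

51


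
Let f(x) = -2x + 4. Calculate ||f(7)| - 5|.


f(7) = -10
|-10| = 10
|10 - 5| = 5

5
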